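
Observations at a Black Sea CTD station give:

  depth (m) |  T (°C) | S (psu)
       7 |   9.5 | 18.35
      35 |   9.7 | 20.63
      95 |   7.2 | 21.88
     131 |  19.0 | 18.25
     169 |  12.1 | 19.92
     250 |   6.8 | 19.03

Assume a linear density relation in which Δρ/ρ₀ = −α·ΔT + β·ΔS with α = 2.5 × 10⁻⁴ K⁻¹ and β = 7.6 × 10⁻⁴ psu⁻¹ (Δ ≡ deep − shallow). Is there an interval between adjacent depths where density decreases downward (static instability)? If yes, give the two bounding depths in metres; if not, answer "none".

95–131 m

Evaluate Δρ/ρ₀ = −αΔT + βΔS across each adjacent pair:
  7–35 m: −αΔT+βΔS = −(2.5 × 10⁻⁴)(+0.2)+(7.6 × 10⁻⁴)(+2.28) = 1.7 × 10⁻³ → stable
  35–95 m: −αΔT+βΔS = −(2.5 × 10⁻⁴)(-2.5)+(7.6 × 10⁻⁴)(+1.25) = 1.6 × 10⁻³ → stable
  95–131 m: −αΔT+βΔS = −(2.5 × 10⁻⁴)(+11.8)+(7.6 × 10⁻⁴)(-3.63) = -5.7 × 10⁻³ → UNSTABLE
  131–169 m: −αΔT+βΔS = −(2.5 × 10⁻⁴)(-6.9)+(7.6 × 10⁻⁴)(+1.67) = 3.0 × 10⁻³ → stable
  169–250 m: −αΔT+βΔS = −(2.5 × 10⁻⁴)(-5.3)+(7.6 × 10⁻⁴)(-0.89) = 6.5 × 10⁻⁴ → stable
The 95–131 m interval has Δρ < 0: lighter water underlies denser water.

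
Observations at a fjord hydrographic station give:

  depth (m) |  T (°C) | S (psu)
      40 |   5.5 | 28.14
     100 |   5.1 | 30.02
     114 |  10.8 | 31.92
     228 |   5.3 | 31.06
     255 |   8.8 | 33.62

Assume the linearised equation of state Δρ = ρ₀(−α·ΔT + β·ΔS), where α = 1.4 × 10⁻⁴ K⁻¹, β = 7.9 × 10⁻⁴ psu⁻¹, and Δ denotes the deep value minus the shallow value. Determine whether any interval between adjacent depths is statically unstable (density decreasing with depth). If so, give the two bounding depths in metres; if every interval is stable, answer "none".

Evaluate Δρ/ρ₀ = −αΔT + βΔS across each adjacent pair:
  40–100 m: −αΔT+βΔS = −(1.4 × 10⁻⁴)(-0.4)+(7.9 × 10⁻⁴)(+1.88) = 1.5 × 10⁻³ → stable
  100–114 m: −αΔT+βΔS = −(1.4 × 10⁻⁴)(+5.7)+(7.9 × 10⁻⁴)(+1.90) = 7.0 × 10⁻⁴ → stable
  114–228 m: −αΔT+βΔS = −(1.4 × 10⁻⁴)(-5.5)+(7.9 × 10⁻⁴)(-0.86) = 9.1 × 10⁻⁵ → stable
  228–255 m: −αΔT+βΔS = −(1.4 × 10⁻⁴)(+3.5)+(7.9 × 10⁻⁴)(+2.56) = 1.5 × 10⁻³ → stable
Every interval has Δρ > 0: the column is stably stratified throughout.

none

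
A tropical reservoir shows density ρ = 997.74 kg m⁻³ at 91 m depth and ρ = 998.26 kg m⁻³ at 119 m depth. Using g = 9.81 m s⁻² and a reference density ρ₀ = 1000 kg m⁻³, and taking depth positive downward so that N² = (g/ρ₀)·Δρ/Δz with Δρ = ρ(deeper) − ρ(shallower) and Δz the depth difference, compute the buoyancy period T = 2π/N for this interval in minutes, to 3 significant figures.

Δρ = 998.26 − 997.74 = 0.52 kg m⁻³ over Δz = 119 − 91 = 28 m.
N² = (9.81/1000) × (0.52/28) = 1.8219 × 10⁻⁴ s⁻².
N = √(1.8219 × 10⁻⁴) = 0.013498 rad s⁻¹, so T = 2π/N = 465.49 s = 7.7582 min ≈ 7.76 min.

7.76 min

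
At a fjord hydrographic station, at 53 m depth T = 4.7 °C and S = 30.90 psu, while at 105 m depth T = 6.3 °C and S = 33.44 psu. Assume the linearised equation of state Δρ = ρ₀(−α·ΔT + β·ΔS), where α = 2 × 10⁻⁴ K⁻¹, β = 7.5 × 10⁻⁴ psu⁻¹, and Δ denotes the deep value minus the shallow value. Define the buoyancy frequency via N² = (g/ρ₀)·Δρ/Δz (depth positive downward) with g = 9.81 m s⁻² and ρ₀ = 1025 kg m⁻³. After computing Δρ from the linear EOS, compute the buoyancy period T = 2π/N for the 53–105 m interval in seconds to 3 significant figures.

ΔT = +1.6 K, ΔS = +2.54 psu (deep − shallow).
Δρ/ρ₀ = −αΔT + βΔS = -3.20 × 10⁻⁴ + 1.905 × 10⁻³ = 1.585 × 10⁻³, so Δρ ≈ 1.625 kg m⁻³.
N² = (g/ρ₀)·Δρ/Δz = g·(Δρ/ρ₀)/Δz = 9.81 × 1.585 × 10⁻³ / 52 = 2.9902 × 10⁻⁴ s⁻².
N = √(2.9902 × 10⁻⁴) = 0.017292 rad s⁻¹ → T = 2π/N = 363.36 s ≈ 363 s.

363 s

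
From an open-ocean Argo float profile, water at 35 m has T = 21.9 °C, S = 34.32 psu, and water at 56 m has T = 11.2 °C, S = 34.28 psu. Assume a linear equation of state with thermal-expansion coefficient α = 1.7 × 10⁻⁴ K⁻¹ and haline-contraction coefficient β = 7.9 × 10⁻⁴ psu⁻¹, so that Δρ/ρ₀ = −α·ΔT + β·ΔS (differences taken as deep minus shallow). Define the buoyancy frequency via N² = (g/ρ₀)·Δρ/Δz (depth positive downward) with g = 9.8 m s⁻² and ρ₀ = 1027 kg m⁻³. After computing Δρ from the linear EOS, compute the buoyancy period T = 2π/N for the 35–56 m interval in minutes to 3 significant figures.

3.63 min

ΔT = -10.7 K, ΔS = -0.04 psu (deep − shallow).
Δρ/ρ₀ = −αΔT + βΔS = 1.819 × 10⁻³ − 3.16 × 10⁻⁵ = 1.7874 × 10⁻³, so Δρ ≈ 1.836 kg m⁻³.
N² = (g/ρ₀)·Δρ/Δz = g·(Δρ/ρ₀)/Δz = 9.8 × 1.7874 × 10⁻³ / 21 = 8.3412 × 10⁻⁴ s⁻².
N = √(8.3412 × 10⁻⁴) = 0.028881 rad s⁻¹ → T = 2π/N = 217.55 s = 3.6258 min ≈ 3.63 min.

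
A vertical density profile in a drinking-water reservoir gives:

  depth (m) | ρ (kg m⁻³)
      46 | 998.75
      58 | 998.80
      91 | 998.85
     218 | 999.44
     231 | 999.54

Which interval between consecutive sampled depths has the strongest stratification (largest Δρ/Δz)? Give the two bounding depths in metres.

Compute the density gradient over each adjacent pair:
  46–58 m: Δρ/Δz = 0.05/12 = 4.2 × 10⁻³ kg m⁻⁴
  58–91 m: Δρ/Δz = 0.05/33 = 1.5 × 10⁻³ kg m⁻⁴
  91–218 m: Δρ/Δz = 0.59/127 = 4.6 × 10⁻³ kg m⁻⁴
  218–231 m: Δρ/Δz = 0.10/13 = 7.7 × 10⁻³ kg m⁻⁴
The largest gradient is in the 218–231 m interval — the pycnocline.

218–231 m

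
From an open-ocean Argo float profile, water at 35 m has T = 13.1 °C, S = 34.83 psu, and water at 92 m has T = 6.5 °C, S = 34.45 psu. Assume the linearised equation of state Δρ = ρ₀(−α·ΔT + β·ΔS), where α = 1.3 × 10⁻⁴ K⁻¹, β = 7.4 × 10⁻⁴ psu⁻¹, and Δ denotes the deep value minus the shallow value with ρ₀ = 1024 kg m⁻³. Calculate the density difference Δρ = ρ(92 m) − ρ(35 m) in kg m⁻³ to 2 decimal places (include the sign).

ΔT = -6.6 K, ΔS = -0.38 psu (deep − shallow).
Δρ/ρ₀ = −(1.3 × 10⁻⁴)(-6.6) + (7.4 × 10⁻⁴)(-0.38) = 5.768 × 10⁻⁴.
Δρ = 1024 × (5.768 × 10⁻⁴) = +0.59 kg m⁻³.
Positive Δρ: denser below, stable.

+0.59 kg m⁻³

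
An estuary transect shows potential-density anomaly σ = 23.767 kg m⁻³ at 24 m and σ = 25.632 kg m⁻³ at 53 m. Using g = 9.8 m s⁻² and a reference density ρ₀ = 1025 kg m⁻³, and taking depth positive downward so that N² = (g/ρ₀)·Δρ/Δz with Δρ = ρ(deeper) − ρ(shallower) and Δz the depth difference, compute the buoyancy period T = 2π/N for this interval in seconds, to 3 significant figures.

253 s

Δρ = 1025.632 − 1023.767 = 1.865 kg m⁻³ over Δz = 53 − 24 = 29 m.
N² = (9.8/1025) × (1.865/29) = 6.1487 × 10⁻⁴ s⁻².
N = √(6.1487 × 10⁻⁴) = 0.024797 rad s⁻¹, so T = 2π/N = 253.38 s ≈ 253 s.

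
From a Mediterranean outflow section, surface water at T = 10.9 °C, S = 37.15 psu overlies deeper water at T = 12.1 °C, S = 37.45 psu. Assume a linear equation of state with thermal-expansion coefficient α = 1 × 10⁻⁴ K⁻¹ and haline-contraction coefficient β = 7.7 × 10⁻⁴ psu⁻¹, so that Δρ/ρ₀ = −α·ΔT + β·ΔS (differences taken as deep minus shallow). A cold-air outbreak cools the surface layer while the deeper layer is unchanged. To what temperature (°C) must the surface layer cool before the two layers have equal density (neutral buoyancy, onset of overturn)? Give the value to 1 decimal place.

Neutral buoyancy requires Δρ = 0, i.e. −α(T_deep − T_surf′) + β(S_deep − S_surf) = 0.
T_surf′ = T_deep − (β/α)·ΔS = 12.1 − (7.7 × 10⁻⁴/1 × 10⁻⁴)·(+0.30) = 9.790 °C.
Cooling required: 10.9 − (9.790) = 1.110 °C.

9.8 °C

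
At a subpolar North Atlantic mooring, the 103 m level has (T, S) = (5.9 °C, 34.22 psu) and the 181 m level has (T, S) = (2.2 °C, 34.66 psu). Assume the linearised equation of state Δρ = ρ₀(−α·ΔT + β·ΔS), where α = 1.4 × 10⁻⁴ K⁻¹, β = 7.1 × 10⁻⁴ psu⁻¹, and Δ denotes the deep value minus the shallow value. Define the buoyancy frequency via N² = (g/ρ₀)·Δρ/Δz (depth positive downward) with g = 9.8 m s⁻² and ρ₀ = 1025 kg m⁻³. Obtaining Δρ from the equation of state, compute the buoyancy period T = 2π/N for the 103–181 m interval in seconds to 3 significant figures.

615 s

ΔT = -3.7 K, ΔS = +0.44 psu (deep − shallow).
Δρ/ρ₀ = −αΔT + βΔS = 5.18 × 10⁻⁴ + 3.124 × 10⁻⁴ = 8.304 × 10⁻⁴, so Δρ ≈ 0.8512 kg m⁻³.
N² = (g/ρ₀)·Δρ/Δz = g·(Δρ/ρ₀)/Δz = 9.8 × 8.304 × 10⁻⁴ / 78 = 1.0433 × 10⁻⁴ s⁻².
N = √(1.0433 × 10⁻⁴) = 0.010214 rad s⁻¹ → T = 2π/N = 615.15 s ≈ 615 s.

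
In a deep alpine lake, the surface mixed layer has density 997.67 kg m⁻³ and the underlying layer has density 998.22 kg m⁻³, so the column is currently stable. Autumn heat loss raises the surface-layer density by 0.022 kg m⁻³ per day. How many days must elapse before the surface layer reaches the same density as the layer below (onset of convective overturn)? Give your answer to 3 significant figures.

25.0 days

Density deficit of the surface layer: 998.22 − 997.67 = 0.55 kg m⁻³.
Required change = 0.55 / 0.022 = 25.0 days.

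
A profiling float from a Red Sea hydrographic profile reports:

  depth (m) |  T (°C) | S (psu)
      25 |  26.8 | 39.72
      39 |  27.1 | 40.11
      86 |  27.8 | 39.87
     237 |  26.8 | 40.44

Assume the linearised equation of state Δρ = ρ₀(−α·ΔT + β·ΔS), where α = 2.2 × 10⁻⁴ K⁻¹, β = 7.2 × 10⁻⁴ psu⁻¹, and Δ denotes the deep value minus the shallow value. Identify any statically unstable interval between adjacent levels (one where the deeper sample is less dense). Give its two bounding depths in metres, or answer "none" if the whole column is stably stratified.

Evaluate Δρ/ρ₀ = −αΔT + βΔS across each adjacent pair:
  25–39 m: −αΔT+βΔS = −(2.2 × 10⁻⁴)(+0.3)+(7.2 × 10⁻⁴)(+0.39) = 2.1 × 10⁻⁴ → stable
  39–86 m: −αΔT+βΔS = −(2.2 × 10⁻⁴)(+0.7)+(7.2 × 10⁻⁴)(-0.24) = -3.3 × 10⁻⁴ → UNSTABLE
  86–237 m: −αΔT+βΔS = −(2.2 × 10⁻⁴)(-1.0)+(7.2 × 10⁻⁴)(+0.57) = 6.3 × 10⁻⁴ → stable
The 39–86 m interval has Δρ < 0: lighter water underlies denser water.

39–86 m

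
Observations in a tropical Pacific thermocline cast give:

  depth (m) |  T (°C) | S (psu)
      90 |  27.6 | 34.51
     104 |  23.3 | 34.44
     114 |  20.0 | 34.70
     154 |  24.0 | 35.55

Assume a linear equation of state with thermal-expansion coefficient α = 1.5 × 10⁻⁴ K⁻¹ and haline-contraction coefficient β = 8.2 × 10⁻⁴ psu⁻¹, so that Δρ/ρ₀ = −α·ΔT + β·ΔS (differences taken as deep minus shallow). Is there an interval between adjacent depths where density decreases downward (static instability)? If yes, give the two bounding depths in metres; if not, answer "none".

none

Evaluate Δρ/ρ₀ = −αΔT + βΔS across each adjacent pair:
  90–104 m: −αΔT+βΔS = −(1.5 × 10⁻⁴)(-4.3)+(8.2 × 10⁻⁴)(-0.07) = 5.9 × 10⁻⁴ → stable
  104–114 m: −αΔT+βΔS = −(1.5 × 10⁻⁴)(-3.3)+(8.2 × 10⁻⁴)(+0.26) = 7.1 × 10⁻⁴ → stable
  114–154 m: −αΔT+βΔS = −(1.5 × 10⁻⁴)(+4.0)+(8.2 × 10⁻⁴)(+0.85) = 9.7 × 10⁻⁵ → stable
Every interval has Δρ > 0: the column is stably stratified throughout.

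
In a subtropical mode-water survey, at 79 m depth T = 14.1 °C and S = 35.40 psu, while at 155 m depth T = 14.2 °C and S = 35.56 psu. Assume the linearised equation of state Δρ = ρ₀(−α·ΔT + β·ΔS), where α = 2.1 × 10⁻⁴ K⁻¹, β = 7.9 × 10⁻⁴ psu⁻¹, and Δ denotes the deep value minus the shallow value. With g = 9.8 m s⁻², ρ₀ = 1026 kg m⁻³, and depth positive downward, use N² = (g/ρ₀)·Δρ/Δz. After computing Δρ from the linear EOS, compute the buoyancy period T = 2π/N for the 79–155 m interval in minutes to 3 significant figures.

ΔT = +0.1 K, ΔS = +0.16 psu (deep − shallow).
Δρ/ρ₀ = −αΔT + βΔS = -2.10 × 10⁻⁵ + 1.264 × 10⁻⁴ = 1.054 × 10⁻⁴, so Δρ ≈ 0.1081 kg m⁻³.
N² = (g/ρ₀)·Δρ/Δz = g·(Δρ/ρ₀)/Δz = 9.8 × 1.054 × 10⁻⁴ / 76 = 1.3591 × 10⁻⁵ s⁻².
N = √(1.3591 × 10⁻⁵) = 3.6866 × 10⁻³ rad s⁻¹ → T = 2π/N = 1.7043 × 10³ s = 28.405 min ≈ 28.4 min.

28.4 min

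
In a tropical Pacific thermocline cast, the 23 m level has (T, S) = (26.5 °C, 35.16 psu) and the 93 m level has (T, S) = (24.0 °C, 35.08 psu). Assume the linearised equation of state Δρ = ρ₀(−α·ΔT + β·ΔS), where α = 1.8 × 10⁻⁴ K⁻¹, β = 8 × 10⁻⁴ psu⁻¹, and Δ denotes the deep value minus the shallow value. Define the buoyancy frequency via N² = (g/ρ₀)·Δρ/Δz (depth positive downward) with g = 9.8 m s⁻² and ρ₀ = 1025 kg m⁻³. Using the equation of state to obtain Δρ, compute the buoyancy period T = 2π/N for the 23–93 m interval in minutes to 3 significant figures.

14.2 min

ΔT = -2.5 K, ΔS = -0.08 psu (deep − shallow).
Δρ/ρ₀ = −αΔT + βΔS = 4.50 × 10⁻⁴ − 6.40 × 10⁻⁵ = 3.86 × 10⁻⁴, so Δρ ≈ 0.3957 kg m⁻³.
N² = (g/ρ₀)·Δρ/Δz = g·(Δρ/ρ₀)/Δz = 9.8 × 3.86 × 10⁻⁴ / 70 = 5.4040 × 10⁻⁵ s⁻².
N = √(5.4040 × 10⁻⁵) = 7.3512 × 10⁻³ rad s⁻¹ → T = 2π/N = 854.72 s = 14.245 min ≈ 14.2 min.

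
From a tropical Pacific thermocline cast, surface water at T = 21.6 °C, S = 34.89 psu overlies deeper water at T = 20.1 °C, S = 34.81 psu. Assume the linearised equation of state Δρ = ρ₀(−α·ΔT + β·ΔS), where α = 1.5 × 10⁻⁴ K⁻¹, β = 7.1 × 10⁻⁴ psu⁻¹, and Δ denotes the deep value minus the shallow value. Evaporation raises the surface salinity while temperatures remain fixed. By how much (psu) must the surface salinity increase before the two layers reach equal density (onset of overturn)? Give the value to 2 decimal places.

Neutral buoyancy requires −α(T_deep − T_surf) + β(S_deep − S_surf′) = 0.
S_surf′ = S_deep − (α/β)·ΔT = 34.81 − (1.5 × 10⁻⁴/7.1 × 10⁻⁴)·(-1.5) = 35.1269 psu.
Increase required: 35.1269 − 34.89 = 0.2369 psu.

0.24 psu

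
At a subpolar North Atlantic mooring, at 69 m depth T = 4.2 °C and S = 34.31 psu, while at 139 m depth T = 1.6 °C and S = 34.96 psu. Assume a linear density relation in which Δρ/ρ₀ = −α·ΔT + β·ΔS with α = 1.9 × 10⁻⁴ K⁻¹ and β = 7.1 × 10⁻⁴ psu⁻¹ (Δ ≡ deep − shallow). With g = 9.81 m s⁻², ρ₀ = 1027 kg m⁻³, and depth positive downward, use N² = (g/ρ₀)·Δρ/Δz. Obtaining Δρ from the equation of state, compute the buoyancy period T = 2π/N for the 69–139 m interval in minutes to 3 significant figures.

9.05 min

ΔT = -2.6 K, ΔS = +0.65 psu (deep − shallow).
Δρ/ρ₀ = −αΔT + βΔS = 4.94 × 10⁻⁴ + 4.615 × 10⁻⁴ = 9.555 × 10⁻⁴, so Δρ ≈ 0.9813 kg m⁻³.
N² = (g/ρ₀)·Δρ/Δz = g·(Δρ/ρ₀)/Δz = 9.81 × 9.555 × 10⁻⁴ / 70 = 1.3391 × 10⁻⁴ s⁻².
N = √(1.3391 × 10⁻⁴) = 0.011572 rad s⁻¹ → T = 2π/N = 542.96 s = 9.0493 min ≈ 9.05 min.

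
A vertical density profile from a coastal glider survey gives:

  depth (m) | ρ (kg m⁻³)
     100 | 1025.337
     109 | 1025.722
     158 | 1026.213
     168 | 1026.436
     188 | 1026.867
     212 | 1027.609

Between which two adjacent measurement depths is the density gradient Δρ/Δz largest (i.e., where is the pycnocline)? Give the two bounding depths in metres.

100–109 m

Compute the density gradient over each adjacent pair:
  100–109 m: Δρ/Δz = 0.385/9 = 0.043 kg m⁻⁴
  109–158 m: Δρ/Δz = 0.491/49 = 0.010 kg m⁻⁴
  158–168 m: Δρ/Δz = 0.223/10 = 0.022 kg m⁻⁴
  168–188 m: Δρ/Δz = 0.431/20 = 0.022 kg m⁻⁴
  188–212 m: Δρ/Δz = 0.742/24 = 0.031 kg m⁻⁴
The largest gradient is in the 100–109 m interval — the pycnocline.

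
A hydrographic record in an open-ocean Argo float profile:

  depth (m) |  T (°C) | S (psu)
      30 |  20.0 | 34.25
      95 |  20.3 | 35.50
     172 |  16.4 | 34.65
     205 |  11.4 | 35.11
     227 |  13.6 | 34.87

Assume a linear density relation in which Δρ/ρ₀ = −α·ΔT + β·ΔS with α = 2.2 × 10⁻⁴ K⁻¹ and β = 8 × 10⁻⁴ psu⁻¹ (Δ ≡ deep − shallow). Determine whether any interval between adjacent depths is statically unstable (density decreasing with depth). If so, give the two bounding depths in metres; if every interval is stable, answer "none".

Evaluate Δρ/ρ₀ = −αΔT + βΔS across each adjacent pair:
  30–95 m: −αΔT+βΔS = −(2.2 × 10⁻⁴)(+0.3)+(8 × 10⁻⁴)(+1.25) = 9.3 × 10⁻⁴ → stable
  95–172 m: −αΔT+βΔS = −(2.2 × 10⁻⁴)(-3.9)+(8 × 10⁻⁴)(-0.85) = 1.8 × 10⁻⁴ → stable
  172–205 m: −αΔT+βΔS = −(2.2 × 10⁻⁴)(-5.0)+(8 × 10⁻⁴)(+0.46) = 1.5 × 10⁻³ → stable
  205–227 m: −αΔT+βΔS = −(2.2 × 10⁻⁴)(+2.2)+(8 × 10⁻⁴)(-0.24) = -6.8 × 10⁻⁴ → UNSTABLE
The 205–227 m interval has Δρ < 0: lighter water underlies denser water.

205–227 m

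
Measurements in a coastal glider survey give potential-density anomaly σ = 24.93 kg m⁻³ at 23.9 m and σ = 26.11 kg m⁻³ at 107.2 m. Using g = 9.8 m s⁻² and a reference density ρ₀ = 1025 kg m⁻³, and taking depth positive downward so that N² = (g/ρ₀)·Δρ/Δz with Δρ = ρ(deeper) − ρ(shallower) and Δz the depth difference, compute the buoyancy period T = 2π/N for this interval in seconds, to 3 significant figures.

Δρ = 1026.11 − 1024.93 = 1.18 kg m⁻³ over Δz = 107.2 − 23.9 = 83.3 m.
N² = (9.8/1025) × (1.18/83.3) = 1.3544 × 10⁻⁴ s⁻².
N = √(1.3544 × 10⁻⁴) = 0.011638 rad s⁻¹, so T = 2π/N = 539.89 s ≈ 540 s.

540 s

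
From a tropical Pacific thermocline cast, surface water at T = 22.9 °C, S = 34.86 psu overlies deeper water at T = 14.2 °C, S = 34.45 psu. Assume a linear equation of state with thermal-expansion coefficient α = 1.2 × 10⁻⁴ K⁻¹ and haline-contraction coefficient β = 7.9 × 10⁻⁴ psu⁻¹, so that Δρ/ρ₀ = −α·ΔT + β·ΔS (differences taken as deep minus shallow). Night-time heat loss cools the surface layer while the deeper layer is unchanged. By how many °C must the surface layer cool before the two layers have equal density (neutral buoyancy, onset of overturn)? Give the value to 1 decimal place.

Neutral buoyancy requires Δρ = 0, i.e. −α(T_deep − T_surf′) + β(S_deep − S_surf) = 0.
T_surf′ = T_deep − (β/α)·ΔS = 14.2 − (7.9 × 10⁻⁴/1.2 × 10⁻⁴)·(-0.41) = 16.899 °C.
Cooling required: 22.9 − (16.899) = 6.001 °C.

6.0 °C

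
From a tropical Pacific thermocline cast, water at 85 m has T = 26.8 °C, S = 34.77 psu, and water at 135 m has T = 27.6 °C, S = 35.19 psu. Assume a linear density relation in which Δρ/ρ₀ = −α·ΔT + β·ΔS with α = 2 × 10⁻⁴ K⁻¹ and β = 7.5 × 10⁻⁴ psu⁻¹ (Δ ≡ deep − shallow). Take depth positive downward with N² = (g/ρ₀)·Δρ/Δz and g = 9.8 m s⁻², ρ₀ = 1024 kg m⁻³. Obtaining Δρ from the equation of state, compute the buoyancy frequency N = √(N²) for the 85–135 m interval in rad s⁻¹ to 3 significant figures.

5.51 × 10⁻³ rad s⁻¹

ΔT = +0.8 K, ΔS = +0.42 psu (deep − shallow).
Δρ/ρ₀ = −αΔT + βΔS = -1.60 × 10⁻⁴ + 3.15 × 10⁻⁴ = 1.55 × 10⁻⁴, so Δρ ≈ 0.1587 kg m⁻³.
N² = (g/ρ₀)·Δρ/Δz = g·(Δρ/ρ₀)/Δz = 9.8 × 1.55 × 10⁻⁴ / 50 = 3.0380 × 10⁻⁵ s⁻².
N = √(3.0380 × 10⁻⁵) = 5.5118 × 10⁻³ rad s⁻¹ ≈ 5.51 × 10⁻³ rad s⁻¹.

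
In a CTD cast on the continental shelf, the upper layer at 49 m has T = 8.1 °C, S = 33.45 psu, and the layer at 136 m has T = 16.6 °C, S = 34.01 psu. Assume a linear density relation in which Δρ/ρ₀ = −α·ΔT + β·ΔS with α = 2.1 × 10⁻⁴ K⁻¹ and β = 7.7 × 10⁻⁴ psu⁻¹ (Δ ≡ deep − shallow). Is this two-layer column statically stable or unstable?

ΔT = 16.6 − 8.1 = +8.5 K and ΔS = 34.01 − 33.45 = +0.56 psu (deep − shallow).
−αΔT = -1.785 × 10⁻³; βΔS = 4.312 × 10⁻⁴; sum Δρ/ρ₀ = -1.3538 × 10⁻³.
Δρ/ρ₀ < 0, so Δρ < 0: deeper water is lighter → statically unstable; the column would overturn.

unstable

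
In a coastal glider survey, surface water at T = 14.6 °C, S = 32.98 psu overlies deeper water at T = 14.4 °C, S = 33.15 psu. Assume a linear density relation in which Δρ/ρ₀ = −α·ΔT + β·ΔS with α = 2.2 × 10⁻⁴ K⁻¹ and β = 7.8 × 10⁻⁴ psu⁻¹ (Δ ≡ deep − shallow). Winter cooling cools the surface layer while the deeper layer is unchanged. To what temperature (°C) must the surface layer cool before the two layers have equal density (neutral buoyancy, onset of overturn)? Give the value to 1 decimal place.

13.8 °C

Neutral buoyancy requires Δρ = 0, i.e. −α(T_deep − T_surf′) + β(S_deep − S_surf) = 0.
T_surf′ = T_deep − (β/α)·ΔS = 14.4 − (7.8 × 10⁻⁴/2.2 × 10⁻⁴)·(+0.17) = 13.797 °C.
Cooling required: 14.6 − (13.797) = 0.803 °C.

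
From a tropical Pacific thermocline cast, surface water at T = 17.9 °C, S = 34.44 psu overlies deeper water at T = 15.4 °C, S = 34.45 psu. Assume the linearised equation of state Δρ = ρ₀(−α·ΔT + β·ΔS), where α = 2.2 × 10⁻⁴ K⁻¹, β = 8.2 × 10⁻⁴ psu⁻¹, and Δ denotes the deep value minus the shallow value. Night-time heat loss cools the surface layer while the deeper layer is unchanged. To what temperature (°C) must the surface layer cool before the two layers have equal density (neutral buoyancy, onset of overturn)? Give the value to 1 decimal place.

Neutral buoyancy requires Δρ = 0, i.e. −α(T_deep − T_surf′) + β(S_deep − S_surf) = 0.
T_surf′ = T_deep − (β/α)·ΔS = 15.4 − (8.2 × 10⁻⁴/2.2 × 10⁻⁴)·(+0.01) = 15.363 °C.
Cooling required: 17.9 − (15.363) = 2.537 °C.

15.4 °C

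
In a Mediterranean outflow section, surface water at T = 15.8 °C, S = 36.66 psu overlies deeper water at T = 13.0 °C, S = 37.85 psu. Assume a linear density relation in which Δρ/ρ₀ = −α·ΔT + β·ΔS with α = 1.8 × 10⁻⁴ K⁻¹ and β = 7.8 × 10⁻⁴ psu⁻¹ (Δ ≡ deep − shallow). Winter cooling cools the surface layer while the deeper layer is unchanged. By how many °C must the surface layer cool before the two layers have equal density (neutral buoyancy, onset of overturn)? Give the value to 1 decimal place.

Neutral buoyancy requires Δρ = 0, i.e. −α(T_deep − T_surf′) + β(S_deep − S_surf) = 0.
T_surf′ = T_deep − (β/α)·ΔS = 13.0 − (7.8 × 10⁻⁴/1.8 × 10⁻⁴)·(+1.19) = 7.843 °C.
Cooling required: 15.8 − (7.843) = 7.957 °C.

8.0 °C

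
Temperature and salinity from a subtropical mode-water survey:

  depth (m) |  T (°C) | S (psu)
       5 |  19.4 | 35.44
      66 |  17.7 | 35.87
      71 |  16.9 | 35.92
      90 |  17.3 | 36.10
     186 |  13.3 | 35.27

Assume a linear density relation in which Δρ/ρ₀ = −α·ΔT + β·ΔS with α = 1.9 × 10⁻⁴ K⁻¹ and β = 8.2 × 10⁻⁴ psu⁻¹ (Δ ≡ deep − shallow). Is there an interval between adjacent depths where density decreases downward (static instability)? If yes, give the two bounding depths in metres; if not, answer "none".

none

Evaluate Δρ/ρ₀ = −αΔT + βΔS across each adjacent pair:
  5–66 m: −αΔT+βΔS = −(1.9 × 10⁻⁴)(-1.7)+(8.2 × 10⁻⁴)(+0.43) = 6.8 × 10⁻⁴ → stable
  66–71 m: −αΔT+βΔS = −(1.9 × 10⁻⁴)(-0.8)+(8.2 × 10⁻⁴)(+0.05) = 1.9 × 10⁻⁴ → stable
  71–90 m: −αΔT+βΔS = −(1.9 × 10⁻⁴)(+0.4)+(8.2 × 10⁻⁴)(+0.18) = 7.2 × 10⁻⁵ → stable
  90–186 m: −αΔT+βΔS = −(1.9 × 10⁻⁴)(-4.0)+(8.2 × 10⁻⁴)(-0.83) = 7.9 × 10⁻⁵ → stable
Every interval has Δρ > 0: the column is stably stratified throughout.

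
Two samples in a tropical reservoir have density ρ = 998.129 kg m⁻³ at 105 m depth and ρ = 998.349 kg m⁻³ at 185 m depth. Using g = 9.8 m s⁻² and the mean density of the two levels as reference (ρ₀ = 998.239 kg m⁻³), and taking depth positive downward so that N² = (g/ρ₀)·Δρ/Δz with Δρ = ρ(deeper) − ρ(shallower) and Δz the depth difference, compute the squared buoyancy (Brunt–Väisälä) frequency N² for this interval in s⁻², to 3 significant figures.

2.70 × 10⁻⁵ s⁻²

Δρ = 998.349 − 998.129 = 0.220 kg m⁻³ over Δz = 185 − 105 = 80 m.
N² = (9.8/998.239) × (0.220/80) = 2.6998 × 10⁻⁵ s⁻² ≈ 2.70 × 10⁻⁵ s⁻².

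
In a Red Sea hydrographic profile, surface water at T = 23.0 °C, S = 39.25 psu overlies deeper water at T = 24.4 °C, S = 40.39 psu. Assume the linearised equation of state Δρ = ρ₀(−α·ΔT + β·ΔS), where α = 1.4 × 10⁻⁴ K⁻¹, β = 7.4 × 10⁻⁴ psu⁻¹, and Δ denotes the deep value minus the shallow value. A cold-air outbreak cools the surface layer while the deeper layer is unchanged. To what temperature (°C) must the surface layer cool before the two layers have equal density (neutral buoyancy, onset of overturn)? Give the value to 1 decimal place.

Neutral buoyancy requires Δρ = 0, i.e. −α(T_deep − T_surf′) + β(S_deep − S_surf) = 0.
T_surf′ = T_deep − (β/α)·ΔS = 24.4 − (7.4 × 10⁻⁴/1.4 × 10⁻⁴)·(+1.14) = 18.374 °C.
Cooling required: 23.0 − (18.374) = 4.626 °C.

18.4 °C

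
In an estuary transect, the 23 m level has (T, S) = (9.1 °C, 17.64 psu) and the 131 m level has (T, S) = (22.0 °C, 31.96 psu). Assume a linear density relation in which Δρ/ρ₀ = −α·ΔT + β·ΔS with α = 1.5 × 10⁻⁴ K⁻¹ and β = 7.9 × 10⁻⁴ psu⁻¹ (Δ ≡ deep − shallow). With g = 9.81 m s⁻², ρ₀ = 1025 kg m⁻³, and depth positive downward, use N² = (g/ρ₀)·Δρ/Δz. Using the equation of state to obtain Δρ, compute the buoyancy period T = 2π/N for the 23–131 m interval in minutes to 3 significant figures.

ΔT = +12.9 K, ΔS = +14.32 psu (deep − shallow).
Δρ/ρ₀ = −αΔT + βΔS = -1.935 × 10⁻³ + 0.0113128 = 9.3778 × 10⁻³, so Δρ ≈ 9.612 kg m⁻³.
N² = (g/ρ₀)·Δρ/Δz = g·(Δρ/ρ₀)/Δz = 9.81 × 9.3778 × 10⁻³ / 108 = 8.5182 × 10⁻⁴ s⁻².
N = √(8.5182 × 10⁻⁴) = 0.029186 rad s⁻¹ → T = 2π/N = 215.28 s = 3.5880 min ≈ 3.59 min.

3.59 min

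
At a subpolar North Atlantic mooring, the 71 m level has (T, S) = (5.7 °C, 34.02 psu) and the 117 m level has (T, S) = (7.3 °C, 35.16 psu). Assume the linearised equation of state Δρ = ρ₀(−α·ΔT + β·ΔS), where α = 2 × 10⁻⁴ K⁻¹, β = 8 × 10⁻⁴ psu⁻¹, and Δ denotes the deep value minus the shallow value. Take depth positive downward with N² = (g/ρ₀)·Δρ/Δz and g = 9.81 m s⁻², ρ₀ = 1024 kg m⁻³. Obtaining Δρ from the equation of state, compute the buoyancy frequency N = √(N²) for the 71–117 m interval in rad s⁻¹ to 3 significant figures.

ΔT = +1.6 K, ΔS = +1.14 psu (deep − shallow).
Δρ/ρ₀ = −αΔT + βΔS = -3.20 × 10⁻⁴ + 9.12 × 10⁻⁴ = 5.92 × 10⁻⁴, so Δρ ≈ 0.6062 kg m⁻³.
N² = (g/ρ₀)·Δρ/Δz = g·(Δρ/ρ₀)/Δz = 9.81 × 5.92 × 10⁻⁴ / 46 = 1.2625 × 10⁻⁴ s⁻².
N = √(1.2625 × 10⁻⁴) = 0.011236 rad s⁻¹ ≈ 0.0112 rad s⁻¹.

0.0112 rad s⁻¹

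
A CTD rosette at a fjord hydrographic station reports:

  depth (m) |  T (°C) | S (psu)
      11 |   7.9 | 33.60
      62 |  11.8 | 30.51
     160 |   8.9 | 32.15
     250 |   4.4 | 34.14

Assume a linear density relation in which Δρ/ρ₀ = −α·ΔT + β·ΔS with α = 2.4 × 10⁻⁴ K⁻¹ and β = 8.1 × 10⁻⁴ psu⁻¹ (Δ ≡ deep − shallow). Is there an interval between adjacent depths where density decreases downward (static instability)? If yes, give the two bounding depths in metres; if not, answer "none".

Evaluate Δρ/ρ₀ = −αΔT + βΔS across each adjacent pair:
  11–62 m: −αΔT+βΔS = −(2.4 × 10⁻⁴)(+3.9)+(8.1 × 10⁻⁴)(-3.09) = -3.4 × 10⁻³ → UNSTABLE
  62–160 m: −αΔT+βΔS = −(2.4 × 10⁻⁴)(-2.9)+(8.1 × 10⁻⁴)(+1.64) = 2.0 × 10⁻³ → stable
  160–250 m: −αΔT+βΔS = −(2.4 × 10⁻⁴)(-4.5)+(8.1 × 10⁻⁴)(+1.99) = 2.7 × 10⁻³ → stable
The 11–62 m interval has Δρ < 0: lighter water underlies denser water.

11–62 m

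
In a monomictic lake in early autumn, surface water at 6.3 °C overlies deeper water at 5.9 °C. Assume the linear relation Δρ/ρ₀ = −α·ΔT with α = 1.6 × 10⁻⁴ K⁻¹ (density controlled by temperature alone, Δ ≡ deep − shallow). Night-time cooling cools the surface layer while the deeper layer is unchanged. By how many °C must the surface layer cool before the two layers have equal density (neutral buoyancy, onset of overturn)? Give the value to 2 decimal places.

With temperature the only control, equal density requires T_surf′ = T_deep.
T_surf′ = 5.9 °C.
Cooling required: 6.3 − 5.9 = 0.40 °C.

0.40 °C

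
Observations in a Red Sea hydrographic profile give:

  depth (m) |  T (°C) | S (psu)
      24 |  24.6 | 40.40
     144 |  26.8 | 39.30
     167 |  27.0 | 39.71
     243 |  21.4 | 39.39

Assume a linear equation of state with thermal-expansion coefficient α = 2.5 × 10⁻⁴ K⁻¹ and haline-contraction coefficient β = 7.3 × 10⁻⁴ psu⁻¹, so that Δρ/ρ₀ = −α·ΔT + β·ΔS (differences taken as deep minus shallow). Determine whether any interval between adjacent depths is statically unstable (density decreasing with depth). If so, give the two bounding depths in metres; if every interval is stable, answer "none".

Evaluate Δρ/ρ₀ = −αΔT + βΔS across each adjacent pair:
  24–144 m: −αΔT+βΔS = −(2.5 × 10⁻⁴)(+2.2)+(7.3 × 10⁻⁴)(-1.10) = -1.4 × 10⁻³ → UNSTABLE
  144–167 m: −αΔT+βΔS = −(2.5 × 10⁻⁴)(+0.2)+(7.3 × 10⁻⁴)(+0.41) = 2.5 × 10⁻⁴ → stable
  167–243 m: −αΔT+βΔS = −(2.5 × 10⁻⁴)(-5.6)+(7.3 × 10⁻⁴)(-0.32) = 1.2 × 10⁻³ → stable
The 24–144 m interval has Δρ < 0: lighter water underlies denser water.

24–144 m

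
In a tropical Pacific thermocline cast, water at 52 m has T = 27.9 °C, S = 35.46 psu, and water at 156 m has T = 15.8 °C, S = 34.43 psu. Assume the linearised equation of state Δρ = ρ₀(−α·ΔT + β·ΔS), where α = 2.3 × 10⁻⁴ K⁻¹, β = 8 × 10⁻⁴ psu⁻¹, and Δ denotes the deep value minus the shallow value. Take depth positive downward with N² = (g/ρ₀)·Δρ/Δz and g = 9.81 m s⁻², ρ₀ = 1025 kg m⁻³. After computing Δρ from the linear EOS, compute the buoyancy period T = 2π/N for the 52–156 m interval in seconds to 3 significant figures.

ΔT = -12.1 K, ΔS = -1.03 psu (deep − shallow).
Δρ/ρ₀ = −αΔT + βΔS = 2.783 × 10⁻³ − 8.24 × 10⁻⁴ = 1.959 × 10⁻³, so Δρ ≈ 2.008 kg m⁻³.
N² = (g/ρ₀)·Δρ/Δz = g·(Δρ/ρ₀)/Δz = 9.81 × 1.959 × 10⁻³ / 104 = 1.8479 × 10⁻⁴ s⁻².
N = √(1.8479 × 10⁻⁴) = 0.013594 rad s⁻¹ → T = 2π/N = 462.20 s ≈ 462 s.

462 s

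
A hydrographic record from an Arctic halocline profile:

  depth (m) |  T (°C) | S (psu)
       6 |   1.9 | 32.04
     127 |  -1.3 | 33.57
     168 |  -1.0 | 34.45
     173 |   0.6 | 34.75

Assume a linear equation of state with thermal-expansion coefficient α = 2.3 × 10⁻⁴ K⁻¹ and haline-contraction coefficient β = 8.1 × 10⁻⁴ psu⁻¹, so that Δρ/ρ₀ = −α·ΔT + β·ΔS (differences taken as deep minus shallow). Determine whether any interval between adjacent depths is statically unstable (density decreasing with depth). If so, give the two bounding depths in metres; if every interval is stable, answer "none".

Evaluate Δρ/ρ₀ = −αΔT + βΔS across each adjacent pair:
  6–127 m: −αΔT+βΔS = −(2.3 × 10⁻⁴)(-3.2)+(8.1 × 10⁻⁴)(+1.53) = 2.0 × 10⁻³ → stable
  127–168 m: −αΔT+βΔS = −(2.3 × 10⁻⁴)(+0.3)+(8.1 × 10⁻⁴)(+0.88) = 6.4 × 10⁻⁴ → stable
  168–173 m: −αΔT+βΔS = −(2.3 × 10⁻⁴)(+1.6)+(8.1 × 10⁻⁴)(+0.30) = -1.3 × 10⁻⁴ → UNSTABLE
The 168–173 m interval has Δρ < 0: lighter water underlies denser water.

168–173 m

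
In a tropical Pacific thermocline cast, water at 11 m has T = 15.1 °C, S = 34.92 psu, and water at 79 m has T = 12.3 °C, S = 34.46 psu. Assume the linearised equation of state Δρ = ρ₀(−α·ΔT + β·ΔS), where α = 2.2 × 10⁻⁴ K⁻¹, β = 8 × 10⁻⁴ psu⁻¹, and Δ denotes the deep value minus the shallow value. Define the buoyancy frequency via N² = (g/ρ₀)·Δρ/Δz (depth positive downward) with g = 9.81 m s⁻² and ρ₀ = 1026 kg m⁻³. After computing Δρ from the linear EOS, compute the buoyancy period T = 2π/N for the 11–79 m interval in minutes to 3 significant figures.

17.5 min

ΔT = -2.8 K, ΔS = -0.46 psu (deep − shallow).
Δρ/ρ₀ = −αΔT + βΔS = 6.16 × 10⁻⁴ − 3.68 × 10⁻⁴ = 2.48 × 10⁻⁴, so Δρ ≈ 0.2544 kg m⁻³.
N² = (g/ρ₀)·Δρ/Δz = g·(Δρ/ρ₀)/Δz = 9.81 × 2.48 × 10⁻⁴ / 68 = 3.5778 × 10⁻⁵ s⁻².
N = √(3.5778 × 10⁻⁵) = 5.9815 × 10⁻³ rad s⁻¹ → T = 2π/N = 1.0504 × 10³ s = 17.507 min ≈ 17.5 min.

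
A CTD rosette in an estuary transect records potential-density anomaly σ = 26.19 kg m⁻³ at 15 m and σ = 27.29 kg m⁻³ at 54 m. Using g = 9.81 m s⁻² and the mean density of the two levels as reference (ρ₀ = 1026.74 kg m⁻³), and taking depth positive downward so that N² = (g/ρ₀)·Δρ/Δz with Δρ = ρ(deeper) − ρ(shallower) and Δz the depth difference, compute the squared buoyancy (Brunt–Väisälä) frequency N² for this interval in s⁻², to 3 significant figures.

2.69 × 10⁻⁴ s⁻²

Δρ = 1027.29 − 1026.19 = 1.10 kg m⁻³ over Δz = 54 − 15 = 39 m.
N² = (9.81/1026.74) × (1.10/39) = 2.6949 × 10⁻⁴ s⁻² ≈ 2.69 × 10⁻⁴ s⁻².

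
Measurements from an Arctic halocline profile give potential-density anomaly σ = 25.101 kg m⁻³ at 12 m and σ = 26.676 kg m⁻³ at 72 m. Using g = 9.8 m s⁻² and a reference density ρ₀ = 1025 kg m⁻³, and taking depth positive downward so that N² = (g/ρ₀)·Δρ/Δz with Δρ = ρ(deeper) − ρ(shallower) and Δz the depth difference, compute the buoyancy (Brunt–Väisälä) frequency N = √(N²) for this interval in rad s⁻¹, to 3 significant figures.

0.0158 rad s⁻¹

Δρ = 1026.676 − 1025.101 = 1.575 kg m⁻³ over Δz = 72 − 12 = 60 m.
N² = (9.8/1025) × (1.575/60) = 2.5098 × 10⁻⁴ s⁻².
N = √(2.5098 × 10⁻⁴) = 0.015842 rad s⁻¹ ≈ 0.0158 rad s⁻¹.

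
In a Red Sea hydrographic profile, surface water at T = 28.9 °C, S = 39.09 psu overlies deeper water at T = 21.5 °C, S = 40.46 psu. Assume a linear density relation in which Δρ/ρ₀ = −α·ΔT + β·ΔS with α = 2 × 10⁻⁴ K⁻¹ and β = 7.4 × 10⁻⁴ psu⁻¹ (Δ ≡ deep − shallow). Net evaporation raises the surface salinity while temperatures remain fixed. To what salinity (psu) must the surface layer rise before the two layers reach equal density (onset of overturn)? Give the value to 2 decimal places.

Neutral buoyancy requires −α(T_deep − T_surf) + β(S_deep − S_surf′) = 0.
S_surf′ = S_deep − (α/β)·ΔT = 40.46 − (2 × 10⁻⁴/7.4 × 10⁻⁴)·(-7.4) = 42.4600 psu.
Increase required: 42.4600 − 39.09 = 3.3700 psu.

42.46 psu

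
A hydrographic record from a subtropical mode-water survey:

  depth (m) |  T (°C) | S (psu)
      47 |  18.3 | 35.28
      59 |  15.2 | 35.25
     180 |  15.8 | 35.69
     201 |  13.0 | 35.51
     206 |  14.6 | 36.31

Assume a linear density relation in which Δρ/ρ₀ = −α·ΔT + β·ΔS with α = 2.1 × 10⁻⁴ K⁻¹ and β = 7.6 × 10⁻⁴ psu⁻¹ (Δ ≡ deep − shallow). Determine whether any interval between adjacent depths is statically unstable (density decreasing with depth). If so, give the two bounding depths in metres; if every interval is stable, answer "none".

Evaluate Δρ/ρ₀ = −αΔT + βΔS across each adjacent pair:
  47–59 m: −αΔT+βΔS = −(2.1 × 10⁻⁴)(-3.1)+(7.6 × 10⁻⁴)(-0.03) = 6.3 × 10⁻⁴ → stable
  59–180 m: −αΔT+βΔS = −(2.1 × 10⁻⁴)(+0.6)+(7.6 × 10⁻⁴)(+0.44) = 2.1 × 10⁻⁴ → stable
  180–201 m: −αΔT+βΔS = −(2.1 × 10⁻⁴)(-2.8)+(7.6 × 10⁻⁴)(-0.18) = 4.5 × 10⁻⁴ → stable
  201–206 m: −αΔT+βΔS = −(2.1 × 10⁻⁴)(+1.6)+(7.6 × 10⁻⁴)(+0.80) = 2.7 × 10⁻⁴ → stable
Every interval has Δρ > 0: the column is stably stratified throughout.

none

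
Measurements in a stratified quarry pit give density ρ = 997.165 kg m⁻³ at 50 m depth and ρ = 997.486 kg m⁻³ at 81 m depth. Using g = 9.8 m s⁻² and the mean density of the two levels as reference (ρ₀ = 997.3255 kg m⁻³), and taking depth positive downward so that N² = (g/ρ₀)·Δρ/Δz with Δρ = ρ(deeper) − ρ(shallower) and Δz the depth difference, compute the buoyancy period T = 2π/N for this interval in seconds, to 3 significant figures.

623 s

Δρ = 997.486 − 997.165 = 0.321 kg m⁻³ over Δz = 81 − 50 = 31 m.
N² = (9.8/997.3255) × (0.321/31) = 1.0175 × 10⁻⁴ s⁻².
N = √(1.0175 × 10⁻⁴) = 0.010087 rad s⁻¹, so T = 2π/N = 622.90 s ≈ 623 s.
Since Δρ > 0 the layer is stably stratified.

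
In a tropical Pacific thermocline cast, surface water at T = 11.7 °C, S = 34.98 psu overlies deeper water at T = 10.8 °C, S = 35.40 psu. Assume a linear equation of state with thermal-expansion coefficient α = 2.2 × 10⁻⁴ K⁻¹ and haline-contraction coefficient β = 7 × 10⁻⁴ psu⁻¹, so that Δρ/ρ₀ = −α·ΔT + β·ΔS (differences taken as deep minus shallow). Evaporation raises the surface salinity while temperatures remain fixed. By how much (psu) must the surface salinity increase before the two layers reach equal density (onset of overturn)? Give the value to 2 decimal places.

0.70 psu

Neutral buoyancy requires −α(T_deep − T_surf) + β(S_deep − S_surf′) = 0.
S_surf′ = S_deep − (α/β)·ΔT = 35.40 − (2.2 × 10⁻⁴/7 × 10⁻⁴)·(-0.9) = 35.6829 psu.
Increase required: 35.6829 − 34.98 = 0.7029 psu.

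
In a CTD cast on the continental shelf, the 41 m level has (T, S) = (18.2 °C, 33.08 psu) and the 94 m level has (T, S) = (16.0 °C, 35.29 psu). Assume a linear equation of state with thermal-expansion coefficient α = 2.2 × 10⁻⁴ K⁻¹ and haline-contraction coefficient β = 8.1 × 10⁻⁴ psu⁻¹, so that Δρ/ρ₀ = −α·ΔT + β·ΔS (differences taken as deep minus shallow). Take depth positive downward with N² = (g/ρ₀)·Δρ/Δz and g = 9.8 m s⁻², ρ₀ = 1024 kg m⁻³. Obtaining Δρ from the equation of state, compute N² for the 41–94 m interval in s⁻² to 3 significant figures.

4.20 × 10⁻⁴ s⁻²

ΔT = -2.2 K, ΔS = +2.21 psu (deep − shallow).
Δρ/ρ₀ = −αΔT + βΔS = 4.84 × 10⁻⁴ + 1.7901 × 10⁻³ = 2.2741 × 10⁻³, so Δρ ≈ 2.329 kg m⁻³.
N² = (g/ρ₀)·Δρ/Δz = g·(Δρ/ρ₀)/Δz = 9.8 × 2.2741 × 10⁻³ / 53 = 4.2049 × 10⁻⁴ s⁻² ≈ 4.20 × 10⁻⁴ s⁻².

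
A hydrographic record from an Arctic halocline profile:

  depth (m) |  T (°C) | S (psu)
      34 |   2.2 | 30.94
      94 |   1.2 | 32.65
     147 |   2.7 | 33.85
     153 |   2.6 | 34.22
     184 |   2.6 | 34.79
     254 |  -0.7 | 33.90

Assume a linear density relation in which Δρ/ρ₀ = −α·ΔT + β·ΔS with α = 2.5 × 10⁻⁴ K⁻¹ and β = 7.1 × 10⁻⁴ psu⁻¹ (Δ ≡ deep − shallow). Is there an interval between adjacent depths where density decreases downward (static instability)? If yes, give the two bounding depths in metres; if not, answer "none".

none

Evaluate Δρ/ρ₀ = −αΔT + βΔS across each adjacent pair:
  34–94 m: −αΔT+βΔS = −(2.5 × 10⁻⁴)(-1.0)+(7.1 × 10⁻⁴)(+1.71) = 1.5 × 10⁻³ → stable
  94–147 m: −αΔT+βΔS = −(2.5 × 10⁻⁴)(+1.5)+(7.1 × 10⁻⁴)(+1.20) = 4.8 × 10⁻⁴ → stable
  147–153 m: −αΔT+βΔS = −(2.5 × 10⁻⁴)(-0.1)+(7.1 × 10⁻⁴)(+0.37) = 2.9 × 10⁻⁴ → stable
  153–184 m: −αΔT+βΔS = −(2.5 × 10⁻⁴)(+0.0)+(7.1 × 10⁻⁴)(+0.57) = 4.0 × 10⁻⁴ → stable
  184–254 m: −αΔT+βΔS = −(2.5 × 10⁻⁴)(-3.3)+(7.1 × 10⁻⁴)(-0.89) = 1.9 × 10⁻⁴ → stable
Every interval has Δρ > 0: the column is stably stratified throughout.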